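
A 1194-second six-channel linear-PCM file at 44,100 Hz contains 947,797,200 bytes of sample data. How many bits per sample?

24 bits

Bytes per sample = 947,797,200 / (44,100 × 1,194 × 6) = 947,797,200 / 315,932,400 = 3.
Bit depth = 3 × 8 = 24 bits.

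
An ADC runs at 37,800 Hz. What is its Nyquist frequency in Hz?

Nyquist frequency = sample rate / 2 = 37,800 / 2 = 18,900 Hz.

18,900 Hz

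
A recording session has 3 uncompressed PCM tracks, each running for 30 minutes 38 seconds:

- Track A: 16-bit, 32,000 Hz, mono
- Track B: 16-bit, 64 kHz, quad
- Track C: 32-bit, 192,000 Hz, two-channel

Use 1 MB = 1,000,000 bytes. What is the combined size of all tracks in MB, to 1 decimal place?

30 minutes 38 seconds = 1,838 s.
Track A: 32,000 × 1,838 × 2 × 1 = 117,632,000 bytes.
Track B: 64,000 × 1,838 × 2 × 4 = 941,056,000 bytes.
Track C: 192,000 × 1,838 × 4 × 2 = 2,823,168,000 bytes.
Total = 3,881,856,000 bytes = 3881.9 MB.

3881.9 MB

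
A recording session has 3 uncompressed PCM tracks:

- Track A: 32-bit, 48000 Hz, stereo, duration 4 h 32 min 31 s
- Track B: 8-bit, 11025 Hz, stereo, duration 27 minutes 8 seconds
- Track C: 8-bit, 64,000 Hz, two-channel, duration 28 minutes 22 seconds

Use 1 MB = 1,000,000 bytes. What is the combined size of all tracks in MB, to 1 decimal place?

Track A: 4 h 32 min 31 s = 16,351 s; 48,000 × 16,351 × 4 × 2 = 6,278,784,000 bytes.
Track B: 27 minutes 8 seconds = 1,628 s; 11,025 × 1,628 × 1 × 2 = 35,897,400 bytes.
Track C: 28 minutes 22 seconds = 1,702 s; 64,000 × 1,702 × 1 × 2 = 217,856,000 bytes.
Total = 6,532,537,400 bytes = 6532.5 MB.

6532.5 MB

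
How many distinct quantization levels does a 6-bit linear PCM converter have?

2^6 = 64.

64 levels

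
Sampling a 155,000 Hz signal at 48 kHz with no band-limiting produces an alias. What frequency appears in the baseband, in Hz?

Nyquist = 48,000/2 = 24,000 Hz; 155,000 Hz exceeds it.
Alias = |155,000 − 3×48,000| = |155,000 − 144,000| = 11,000 Hz.

11,000 Hz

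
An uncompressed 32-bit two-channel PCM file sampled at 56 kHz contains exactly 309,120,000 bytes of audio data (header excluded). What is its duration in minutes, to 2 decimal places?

Byte rate = 56,000 × 4 × 2 = 448,000 bytes/s.
Duration = 309,120,000 / 448,000 = 690 s.
690 s / 60 = 11.50 minutes.

11.50 minutes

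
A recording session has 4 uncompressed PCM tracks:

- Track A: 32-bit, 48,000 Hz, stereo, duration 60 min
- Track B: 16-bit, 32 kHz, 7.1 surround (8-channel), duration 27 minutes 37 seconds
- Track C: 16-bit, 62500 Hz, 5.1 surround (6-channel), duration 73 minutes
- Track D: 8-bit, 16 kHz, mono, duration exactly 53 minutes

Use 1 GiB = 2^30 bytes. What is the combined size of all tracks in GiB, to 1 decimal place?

5.2 GiB

Track A: 60 min = 3,600 s; 48,000 × 3,600 × 4 × 2 = 1,382,400,000 bytes.
Track B: 27 minutes 37 seconds = 1,657 s; 32,000 × 1,657 × 2 × 8 = 848,384,000 bytes.
Track C: 73 minutes = 4,380 s; 62,500 × 4,380 × 2 × 6 = 3,285,000,000 bytes.
Track D: exactly 53 minutes = 3,180 s; 16,000 × 3,180 × 1 × 1 = 50,880,000 bytes.
Total = 5,566,664,000 bytes = 5.2 GiB.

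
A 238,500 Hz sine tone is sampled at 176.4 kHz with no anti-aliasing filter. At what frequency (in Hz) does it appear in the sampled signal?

62,100 Hz

Nyquist = 176,400/2 = 88,200 Hz; 238,500 Hz exceeds it.
Alias = |238,500 − 1×176,400| = |238,500 − 176,400| = 62,100 Hz.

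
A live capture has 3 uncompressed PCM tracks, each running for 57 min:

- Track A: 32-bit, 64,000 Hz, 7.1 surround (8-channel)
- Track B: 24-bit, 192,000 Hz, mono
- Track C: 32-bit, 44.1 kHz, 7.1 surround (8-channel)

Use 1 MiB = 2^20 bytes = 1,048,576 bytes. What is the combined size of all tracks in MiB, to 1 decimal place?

57 min = 3,420 s.
Track A: 64,000 × 3,420 × 4 × 8 = 7,004,160,000 bytes.
Track B: 192,000 × 3,420 × 3 × 1 = 1,969,920,000 bytes.
Track C: 44,100 × 3,420 × 4 × 8 = 4,826,304,000 bytes.
Total = 13,800,384,000 bytes = 13161.1 MiB.

13161.1 MiB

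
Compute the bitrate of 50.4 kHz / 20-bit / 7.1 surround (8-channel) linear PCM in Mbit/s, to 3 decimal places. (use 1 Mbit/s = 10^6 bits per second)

Bit rate = 50,400 × 20 × 8 = 8,064,000 bits/s.
= 8.064 Mbit/s.

8.064 Mbit/s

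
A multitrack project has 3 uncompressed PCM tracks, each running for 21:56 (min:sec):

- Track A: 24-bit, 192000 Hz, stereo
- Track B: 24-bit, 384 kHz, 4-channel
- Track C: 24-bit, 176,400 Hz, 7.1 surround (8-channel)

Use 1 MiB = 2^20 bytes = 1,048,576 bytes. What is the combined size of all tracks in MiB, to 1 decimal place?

21:56 (min:sec) = 1,316 s.
Track A: 192,000 × 1,316 × 3 × 2 = 1,516,032,000 bytes.
Track B: 384,000 × 1,316 × 3 × 4 = 6,064,128,000 bytes.
Track C: 176,400 × 1,316 × 3 × 8 = 5,571,417,600 bytes.
Total = 13,151,577,600 bytes = 12542.3 MiB.

12542.3 MiB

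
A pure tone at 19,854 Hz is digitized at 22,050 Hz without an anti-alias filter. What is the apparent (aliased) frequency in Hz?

2,196 Hz

Nyquist = 22,050/2 = 11,025 Hz; 19,854 Hz exceeds it.
Alias = |19,854 − 1×22,050| = |19,854 − 22,050| = 2,196 Hz.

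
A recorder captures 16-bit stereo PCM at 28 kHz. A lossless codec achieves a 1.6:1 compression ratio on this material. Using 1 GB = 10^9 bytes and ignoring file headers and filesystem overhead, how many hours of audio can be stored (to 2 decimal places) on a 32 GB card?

126.98 hours

Uncompressed byte rate = 28,000 × 2 × 2 = 112,000 bytes/s.
After 1.6:1 compression, effective rate ≈ 70000 bytes/s.
Capacity = 32 × 1,000,000,000 = 32,000,000,000 bytes.
32,000,000,000 / effective rate ≈ 457142.86 s → 126.98 hours.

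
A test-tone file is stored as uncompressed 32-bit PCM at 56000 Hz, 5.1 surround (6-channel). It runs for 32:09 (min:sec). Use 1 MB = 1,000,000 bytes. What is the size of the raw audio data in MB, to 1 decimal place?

2592.6 MB

Duration = 32:09 (min:sec) = 1,929 s.
Bytes = 56,000 samples/s × 1,929 s × 4 bytes/sample × 6 ch = 2,592,576,000 bytes.
2,592,576,000 / 1,000,000 = 2592.6 MB.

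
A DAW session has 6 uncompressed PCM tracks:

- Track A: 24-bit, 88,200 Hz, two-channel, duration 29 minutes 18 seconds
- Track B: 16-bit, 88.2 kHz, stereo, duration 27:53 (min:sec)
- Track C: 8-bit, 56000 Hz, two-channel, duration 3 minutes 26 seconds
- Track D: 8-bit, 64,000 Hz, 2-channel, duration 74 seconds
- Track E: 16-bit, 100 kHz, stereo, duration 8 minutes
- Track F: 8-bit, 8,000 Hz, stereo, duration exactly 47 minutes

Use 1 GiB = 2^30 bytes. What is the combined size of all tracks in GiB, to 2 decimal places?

Track A: 29 minutes 18 seconds = 1,758 s; 88,200 × 1,758 × 3 × 2 = 930,333,600 bytes.
Track B: 27:53 (min:sec) = 1,673 s; 88,200 × 1,673 × 2 × 2 = 590,234,400 bytes.
Track C: 3 minutes 26 seconds = 206 s; 56,000 × 206 × 1 × 2 = 23,072,000 bytes.
Track D: 64,000 × 74 × 1 × 2 = 9,472,000 bytes.
Track E: 8 minutes = 480 s; 100,000 × 480 × 2 × 2 = 192,000,000 bytes.
Track F: exactly 47 minutes = 2,820 s; 8,000 × 2,820 × 1 × 2 = 45,120,000 bytes.
Total = 1,790,232,000 bytes = 1.67 GiB.

1.67 GiB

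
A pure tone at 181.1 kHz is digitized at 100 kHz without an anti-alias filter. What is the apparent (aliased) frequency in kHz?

18.9 kHz

Nyquist = 100,000/2 = 50,000 Hz; 181,100 Hz exceeds it.
Alias = |181,100 − 2×100,000| = |181,100 − 200,000| = 18,900 Hz = 18.9 kHz.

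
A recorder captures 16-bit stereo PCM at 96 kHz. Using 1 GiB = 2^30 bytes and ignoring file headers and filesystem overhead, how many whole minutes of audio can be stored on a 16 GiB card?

745 minutes

Uncompressed byte rate = 96,000 × 2 × 2 = 384,000 bytes/s.
Capacity = 16 × 1,073,741,824 = 17,179,869,184 bytes.
17,179,869,184 / 384,000 ≈ 44739.24 s → 745 minutes.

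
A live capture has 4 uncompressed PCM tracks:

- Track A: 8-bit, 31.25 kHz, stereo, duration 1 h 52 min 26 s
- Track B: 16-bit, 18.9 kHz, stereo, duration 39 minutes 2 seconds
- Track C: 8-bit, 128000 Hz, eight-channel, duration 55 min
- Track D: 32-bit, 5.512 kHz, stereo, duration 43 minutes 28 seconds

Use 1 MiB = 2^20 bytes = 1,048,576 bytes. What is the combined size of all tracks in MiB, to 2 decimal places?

Track A: 1 h 52 min 26 s = 6,746 s; 31,250 × 6,746 × 1 × 2 = 421,625,000 bytes.
Track B: 39 minutes 2 seconds = 2,342 s; 18,900 × 2,342 × 2 × 2 = 177,055,200 bytes.
Track C: 55 min = 3,300 s; 128,000 × 3,300 × 1 × 8 = 3,379,200,000 bytes.
Track D: 43 minutes 28 seconds = 2,608 s; 5,512 × 2,608 × 4 × 2 = 115,002,368 bytes.
Total = 4,092,882,568 bytes = 3903.28 MiB.

3903.28 MiB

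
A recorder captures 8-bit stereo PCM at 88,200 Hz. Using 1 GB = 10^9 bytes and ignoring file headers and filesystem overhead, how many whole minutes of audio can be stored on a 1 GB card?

94 minutes

Uncompressed byte rate = 88,200 × 1 × 2 = 176,400 bytes/s.
Capacity = 1 × 1,000,000,000 = 1,000,000,000 bytes.
1,000,000,000 / 176,400 ≈ 5668.93 s → 94 minutes.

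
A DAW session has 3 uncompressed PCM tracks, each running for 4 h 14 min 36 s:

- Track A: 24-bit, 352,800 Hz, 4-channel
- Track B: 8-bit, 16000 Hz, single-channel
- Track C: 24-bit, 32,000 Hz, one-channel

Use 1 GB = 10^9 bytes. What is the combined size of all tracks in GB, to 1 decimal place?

66.4 GB

4 h 14 min 36 s = 15,276 s.
Track A: 352,800 × 15,276 × 3 × 4 = 64,672,473,600 bytes.
Track B: 16,000 × 15,276 × 1 × 1 = 244,416,000 bytes.
Track C: 32,000 × 15,276 × 3 × 1 = 1,466,496,000 bytes.
Total = 66,383,385,600 bytes = 66.4 GB.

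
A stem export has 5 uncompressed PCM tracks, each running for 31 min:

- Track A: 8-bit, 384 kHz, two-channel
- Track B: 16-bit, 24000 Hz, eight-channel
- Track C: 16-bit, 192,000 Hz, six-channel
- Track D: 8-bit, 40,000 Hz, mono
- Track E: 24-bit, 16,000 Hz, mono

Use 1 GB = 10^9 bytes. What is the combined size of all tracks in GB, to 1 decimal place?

31 min = 1,860 s.
Track A: 384,000 × 1,860 × 1 × 2 = 1,428,480,000 bytes.
Track B: 24,000 × 1,860 × 2 × 8 = 714,240,000 bytes.
Track C: 192,000 × 1,860 × 2 × 6 = 4,285,440,000 bytes.
Track D: 40,000 × 1,860 × 1 × 1 = 74,400,000 bytes.
Track E: 16,000 × 1,860 × 3 × 1 = 89,280,000 bytes.
Total = 6,591,840,000 bytes = 6.6 GB.

6.6 GB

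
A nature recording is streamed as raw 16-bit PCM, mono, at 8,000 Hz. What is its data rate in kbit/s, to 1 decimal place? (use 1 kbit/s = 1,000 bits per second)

128.0 kbit/s

Bit rate = 8,000 × 16 × 1 = 128,000 bits/s.
= 128.0 kbit/s.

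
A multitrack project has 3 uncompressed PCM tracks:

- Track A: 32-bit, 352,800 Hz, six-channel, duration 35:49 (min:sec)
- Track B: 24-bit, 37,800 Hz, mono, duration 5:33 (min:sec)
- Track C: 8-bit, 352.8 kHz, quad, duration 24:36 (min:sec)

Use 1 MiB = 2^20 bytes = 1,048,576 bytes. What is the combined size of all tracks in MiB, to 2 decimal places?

Track A: 35:49 (min:sec) = 2,149 s; 352,800 × 2,149 × 4 × 6 = 18,196,012,800 bytes.
Track B: 5:33 (min:sec) = 333 s; 37,800 × 333 × 3 × 1 = 37,762,200 bytes.
Track C: 24:36 (min:sec) = 1,476 s; 352,800 × 1,476 × 1 × 4 = 2,082,931,200 bytes.
Total = 20,316,706,200 bytes = 19375.52 MiB.

19375.52 MiB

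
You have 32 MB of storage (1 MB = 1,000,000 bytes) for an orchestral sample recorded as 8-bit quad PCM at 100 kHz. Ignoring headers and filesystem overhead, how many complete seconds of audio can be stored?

80 seconds

Uncompressed byte rate = 100,000 × 1 × 4 = 400,000 bytes/s.
Capacity = 32 × 1,000,000 = 32,000,000 bytes.
32,000,000 / 400,000 ≈ 80 s → 80 seconds.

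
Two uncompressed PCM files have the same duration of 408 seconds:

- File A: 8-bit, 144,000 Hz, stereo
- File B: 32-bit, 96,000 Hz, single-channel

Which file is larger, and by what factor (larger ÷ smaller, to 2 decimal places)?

File B, by a factor of 1.33

File A: 144,000 × 1 × 2 = 288,000 bytes/s.
File B: 96,000 × 4 × 1 = 384,000 bytes/s.
File B is larger; ratio = 156,672,000 / 117,504,000 = 1.33.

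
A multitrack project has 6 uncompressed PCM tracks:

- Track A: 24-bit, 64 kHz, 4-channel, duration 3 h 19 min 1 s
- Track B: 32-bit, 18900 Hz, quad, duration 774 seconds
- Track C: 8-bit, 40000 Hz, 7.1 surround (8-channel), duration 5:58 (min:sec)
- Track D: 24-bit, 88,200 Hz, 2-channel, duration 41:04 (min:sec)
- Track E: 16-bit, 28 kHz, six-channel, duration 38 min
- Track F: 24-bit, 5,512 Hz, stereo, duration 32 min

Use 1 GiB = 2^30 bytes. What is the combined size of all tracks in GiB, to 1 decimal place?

10.9 GiB

Track A: 3 h 19 min 1 s = 11,941 s; 64,000 × 11,941 × 3 × 4 = 9,170,688,000 bytes.
Track B: 18,900 × 774 × 4 × 4 = 234,057,600 bytes.
Track C: 5:58 (min:sec) = 358 s; 40,000 × 358 × 1 × 8 = 114,560,000 bytes.
Track D: 41:04 (min:sec) = 2,464 s; 88,200 × 2,464 × 3 × 2 = 1,303,948,800 bytes.
Track E: 38 min = 2,280 s; 28,000 × 2,280 × 2 × 6 = 766,080,000 bytes.
Track F: 32 min = 1,920 s; 5,512 × 1,920 × 3 × 2 = 63,498,240 bytes.
Total = 11,652,832,640 bytes = 10.9 GiB.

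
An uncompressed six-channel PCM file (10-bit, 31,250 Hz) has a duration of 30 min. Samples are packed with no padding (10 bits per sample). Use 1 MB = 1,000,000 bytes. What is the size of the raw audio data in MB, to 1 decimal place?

421.9 MB

Duration = 30 min = 1,800 s.
Bits = 31,250 × 1,800 × 10 × 6 = 3,375,000,000 bits = 421,875,000 bytes.
421,875,000 / 1,000,000 = 421.9 MB.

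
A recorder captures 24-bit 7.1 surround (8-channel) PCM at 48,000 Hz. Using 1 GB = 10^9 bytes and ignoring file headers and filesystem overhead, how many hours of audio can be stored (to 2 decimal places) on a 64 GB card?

Uncompressed byte rate = 48,000 × 3 × 8 = 1,152,000 bytes/s.
Capacity = 64 × 1,000,000,000 = 64,000,000,000 bytes.
64,000,000,000 / 1,152,000 ≈ 55555.56 s → 15.43 hours.

15.43 hours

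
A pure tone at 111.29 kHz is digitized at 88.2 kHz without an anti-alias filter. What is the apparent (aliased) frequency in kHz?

23.09 kHz

Nyquist = 88,200/2 = 44,100 Hz; 111,290 Hz exceeds it.
Alias = |111,290 − 1×88,200| = |111,290 − 88,200| = 23,090 Hz = 23.09 kHz.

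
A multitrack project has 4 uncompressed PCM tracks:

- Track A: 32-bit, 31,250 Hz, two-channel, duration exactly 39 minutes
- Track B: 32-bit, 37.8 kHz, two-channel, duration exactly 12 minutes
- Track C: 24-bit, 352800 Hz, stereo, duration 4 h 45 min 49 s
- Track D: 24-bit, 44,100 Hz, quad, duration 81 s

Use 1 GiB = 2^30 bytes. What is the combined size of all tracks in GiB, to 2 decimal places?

34.60 GiB

Track A: exactly 39 minutes = 2,340 s; 31,250 × 2,340 × 4 × 2 = 585,000,000 bytes.
Track B: exactly 12 minutes = 720 s; 37,800 × 720 × 4 × 2 = 217,728,000 bytes.
Track C: 4 h 45 min 49 s = 17,149 s; 352,800 × 17,149 × 3 × 2 = 36,301,003,200 bytes.
Track D: 44,100 × 81 × 3 × 4 = 42,865,200 bytes.
Total = 37,146,596,400 bytes = 34.60 GiB.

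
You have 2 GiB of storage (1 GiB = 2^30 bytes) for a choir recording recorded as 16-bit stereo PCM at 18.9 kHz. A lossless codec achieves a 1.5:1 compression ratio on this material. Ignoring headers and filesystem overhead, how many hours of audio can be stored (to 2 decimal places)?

11.84 hours

Uncompressed byte rate = 18,900 × 2 × 2 = 75,600 bytes/s.
After 1.5:1 compression, effective rate ≈ 50400 bytes/s.
Capacity = 2 × 1,073,741,824 = 2,147,483,648 bytes.
2,147,483,648 / effective rate ≈ 42608.8 s → 11.84 hours.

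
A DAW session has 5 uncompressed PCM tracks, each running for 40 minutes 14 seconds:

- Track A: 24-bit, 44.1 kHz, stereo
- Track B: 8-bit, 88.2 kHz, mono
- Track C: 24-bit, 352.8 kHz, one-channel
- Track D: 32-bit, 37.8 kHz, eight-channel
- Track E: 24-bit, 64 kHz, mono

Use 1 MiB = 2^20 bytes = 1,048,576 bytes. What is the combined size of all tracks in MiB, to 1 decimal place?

40 minutes 14 seconds = 2,414 s.
Track A: 44,100 × 2,414 × 3 × 2 = 638,744,400 bytes.
Track B: 88,200 × 2,414 × 1 × 1 = 212,914,800 bytes.
Track C: 352,800 × 2,414 × 3 × 1 = 2,554,977,600 bytes.
Track D: 37,800 × 2,414 × 4 × 8 = 2,919,974,400 bytes.
Track E: 64,000 × 2,414 × 3 × 1 = 463,488,000 bytes.
Total = 6,790,099,200 bytes = 6475.5 MiB.

6475.5 MiB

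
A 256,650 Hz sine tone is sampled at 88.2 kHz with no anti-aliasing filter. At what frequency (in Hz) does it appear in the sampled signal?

Nyquist = 88,200/2 = 44,100 Hz; 256,650 Hz exceeds it.
Alias = |256,650 − 3×88,200| = |256,650 − 264,600| = 7,950 Hz.

7,950 Hz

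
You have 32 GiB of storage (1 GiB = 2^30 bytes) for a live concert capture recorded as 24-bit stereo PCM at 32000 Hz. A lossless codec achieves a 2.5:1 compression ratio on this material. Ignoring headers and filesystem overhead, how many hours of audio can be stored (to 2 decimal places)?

124.28 hours

Uncompressed byte rate = 32,000 × 3 × 2 = 192,000 bytes/s.
After 2.5:1 compression, effective rate ≈ 76800 bytes/s.
Capacity = 32 × 1,073,741,824 = 34,359,738,368 bytes.
34,359,738,368 / effective rate ≈ 447392.43 s → 124.28 hours.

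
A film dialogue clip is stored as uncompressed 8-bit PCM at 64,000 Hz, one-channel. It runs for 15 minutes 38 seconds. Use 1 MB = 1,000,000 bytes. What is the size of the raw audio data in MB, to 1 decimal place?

Duration = 15 minutes 38 seconds = 938 s.
Bytes = 64,000 samples/s × 938 s × 1 bytes/sample × 1 ch = 60,032,000 bytes.
60,032,000 / 1,000,000 = 60.0 MB.

60.0 MB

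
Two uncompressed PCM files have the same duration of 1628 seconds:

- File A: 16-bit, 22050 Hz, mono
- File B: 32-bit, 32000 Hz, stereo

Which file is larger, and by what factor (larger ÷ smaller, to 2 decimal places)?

File A: 22,050 × 2 × 1 = 44,100 bytes/s.
File B: 32,000 × 4 × 2 = 256,000 bytes/s.
File B is larger; ratio = 416,768,000 / 71,794,800 = 5.80.

File B, by a factor of 5.80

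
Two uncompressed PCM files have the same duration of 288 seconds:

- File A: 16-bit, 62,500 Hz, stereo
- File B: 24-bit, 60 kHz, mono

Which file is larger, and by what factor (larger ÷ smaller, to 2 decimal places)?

File A, by a factor of 1.39

File A: 62,500 × 2 × 2 = 250,000 bytes/s.
File B: 60,000 × 3 × 1 = 180,000 bytes/s.
File A is larger; ratio = 72,000,000 / 51,840,000 = 1.39.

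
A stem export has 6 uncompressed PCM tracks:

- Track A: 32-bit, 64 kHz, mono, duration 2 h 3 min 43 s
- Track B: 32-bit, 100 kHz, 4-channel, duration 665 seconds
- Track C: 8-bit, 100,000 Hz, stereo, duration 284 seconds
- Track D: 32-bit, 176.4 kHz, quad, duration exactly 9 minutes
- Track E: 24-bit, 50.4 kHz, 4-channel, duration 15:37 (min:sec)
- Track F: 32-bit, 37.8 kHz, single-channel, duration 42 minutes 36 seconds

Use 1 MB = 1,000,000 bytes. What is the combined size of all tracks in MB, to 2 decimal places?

5498.35 MB

Track A: 2 h 3 min 43 s = 7,423 s; 64,000 × 7,423 × 4 × 1 = 1,900,288,000 bytes.
Track B: 100,000 × 665 × 4 × 4 = 1,064,000,000 bytes.
Track C: 100,000 × 284 × 1 × 2 = 56,800,000 bytes.
Track D: exactly 9 minutes = 540 s; 176,400 × 540 × 4 × 4 = 1,524,096,000 bytes.
Track E: 15:37 (min:sec) = 937 s; 50,400 × 937 × 3 × 4 = 566,697,600 bytes.
Track F: 42 minutes 36 seconds = 2,556 s; 37,800 × 2,556 × 4 × 1 = 386,467,200 bytes.
Total = 5,498,348,800 bytes = 5498.35 MB.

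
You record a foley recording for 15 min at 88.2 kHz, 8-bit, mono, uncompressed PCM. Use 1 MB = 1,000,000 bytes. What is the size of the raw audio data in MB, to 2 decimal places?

79.38 MB

Duration = 15 min = 900 s.
Bytes = 88,200 samples/s × 900 s × 1 bytes/sample × 1 ch = 79,380,000 bytes.
79,380,000 / 1,000,000 = 79.38 MB.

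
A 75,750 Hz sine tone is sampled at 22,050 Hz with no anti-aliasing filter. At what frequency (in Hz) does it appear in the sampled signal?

9,600 Hz

Nyquist = 22,050/2 = 11,025 Hz; 75,750 Hz exceeds it.
Alias = |75,750 − 3×22,050| = |75,750 − 66,150| = 9,600 Hz.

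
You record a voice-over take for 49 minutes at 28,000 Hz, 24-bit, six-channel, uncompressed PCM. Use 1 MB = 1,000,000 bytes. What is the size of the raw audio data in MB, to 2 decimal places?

1481.76 MB

Duration = 49 minutes = 2,940 s.
Bytes = 28,000 samples/s × 2,940 s × 3 bytes/sample × 6 ch = 1,481,760,000 bytes.
1,481,760,000 / 1,000,000 = 1481.76 MB.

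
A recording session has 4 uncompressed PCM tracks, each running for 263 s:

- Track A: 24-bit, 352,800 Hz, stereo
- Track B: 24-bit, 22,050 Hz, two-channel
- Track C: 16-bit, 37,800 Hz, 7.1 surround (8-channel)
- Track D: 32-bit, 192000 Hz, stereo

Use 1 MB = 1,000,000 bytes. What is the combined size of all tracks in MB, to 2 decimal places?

1154.54 MB

Track A: 352,800 × 263 × 3 × 2 = 556,718,400 bytes.
Track B: 22,050 × 263 × 3 × 2 = 34,794,900 bytes.
Track C: 37,800 × 263 × 2 × 8 = 159,062,400 bytes.
Track D: 192,000 × 263 × 4 × 2 = 403,968,000 bytes.
Total = 1,154,543,700 bytes = 1154.54 MB.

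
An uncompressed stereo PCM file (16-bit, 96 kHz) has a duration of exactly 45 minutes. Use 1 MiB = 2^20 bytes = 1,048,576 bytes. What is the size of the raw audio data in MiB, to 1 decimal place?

Duration = exactly 45 minutes = 2,700 s.
Bytes = 96,000 samples/s × 2,700 s × 2 bytes/sample × 2 ch = 1,036,800,000 bytes.
1,036,800,000 / 1,048,576 = 988.8 MiB.

988.8 MiB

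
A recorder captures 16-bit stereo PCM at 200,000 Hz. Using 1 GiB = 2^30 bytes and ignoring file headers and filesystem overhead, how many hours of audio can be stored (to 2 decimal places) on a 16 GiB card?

5.97 hours

Uncompressed byte rate = 200,000 × 2 × 2 = 800,000 bytes/s.
Capacity = 16 × 1,073,741,824 = 17,179,869,184 bytes.
17,179,869,184 / 800,000 ≈ 21474.84 s → 5.97 hours.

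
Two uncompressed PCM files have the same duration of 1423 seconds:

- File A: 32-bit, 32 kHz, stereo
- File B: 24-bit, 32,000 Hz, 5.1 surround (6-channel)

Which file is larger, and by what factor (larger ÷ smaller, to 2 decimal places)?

File B, by a factor of 2.25

File A: 32,000 × 4 × 2 = 256,000 bytes/s.
File B: 32,000 × 3 × 6 = 576,000 bytes/s.
File B is larger; ratio = 819,648,000 / 364,288,000 = 2.25.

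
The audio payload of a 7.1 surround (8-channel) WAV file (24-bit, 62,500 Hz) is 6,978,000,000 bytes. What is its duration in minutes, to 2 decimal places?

77.53 minutes

Byte rate = 62,500 × 3 × 8 = 1,500,000 bytes/s.
Duration = 6,978,000,000 / 1,500,000 = 4,652 s.
4,652 s / 60 = 77.53 minutes.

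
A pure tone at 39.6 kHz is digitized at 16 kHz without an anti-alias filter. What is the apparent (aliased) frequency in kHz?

7.6 kHz

Nyquist = 16,000/2 = 8,000 Hz; 39,600 Hz exceeds it.
Alias = |39,600 − 2×16,000| = |39,600 − 32,000| = 7,600 Hz = 7.6 kHz.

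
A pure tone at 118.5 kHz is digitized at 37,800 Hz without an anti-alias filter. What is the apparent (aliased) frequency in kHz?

Nyquist = 37,800/2 = 18,900 Hz; 118,500 Hz exceeds it.
Alias = |118,500 − 3×37,800| = |118,500 − 113,400| = 5,100 Hz = 5.1 kHz.

5.1 kHz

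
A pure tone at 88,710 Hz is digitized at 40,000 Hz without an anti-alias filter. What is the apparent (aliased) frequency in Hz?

8,710 Hz

Nyquist = 40,000/2 = 20,000 Hz; 88,710 Hz exceeds it.
Alias = |88,710 − 2×40,000| = |88,710 − 80,000| = 8,710 Hz.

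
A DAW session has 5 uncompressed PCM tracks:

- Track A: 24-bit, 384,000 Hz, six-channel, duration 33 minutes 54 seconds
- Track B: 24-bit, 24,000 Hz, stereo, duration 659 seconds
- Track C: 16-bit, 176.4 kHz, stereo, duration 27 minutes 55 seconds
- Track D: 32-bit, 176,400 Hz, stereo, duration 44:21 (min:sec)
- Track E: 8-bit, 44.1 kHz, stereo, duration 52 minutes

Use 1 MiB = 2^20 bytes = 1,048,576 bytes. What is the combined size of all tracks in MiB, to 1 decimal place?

Track A: 33 minutes 54 seconds = 2,034 s; 384,000 × 2,034 × 3 × 6 = 14,059,008,000 bytes.
Track B: 24,000 × 659 × 3 × 2 = 94,896,000 bytes.
Track C: 27 minutes 55 seconds = 1,675 s; 176,400 × 1,675 × 2 × 2 = 1,181,880,000 bytes.
Track D: 44:21 (min:sec) = 2,661 s; 176,400 × 2,661 × 4 × 2 = 3,755,203,200 bytes.
Track E: 52 minutes = 3,120 s; 44,100 × 3,120 × 1 × 2 = 275,184,000 bytes.
Total = 19,366,171,200 bytes = 18469.0 MiB.

18469.0 MiB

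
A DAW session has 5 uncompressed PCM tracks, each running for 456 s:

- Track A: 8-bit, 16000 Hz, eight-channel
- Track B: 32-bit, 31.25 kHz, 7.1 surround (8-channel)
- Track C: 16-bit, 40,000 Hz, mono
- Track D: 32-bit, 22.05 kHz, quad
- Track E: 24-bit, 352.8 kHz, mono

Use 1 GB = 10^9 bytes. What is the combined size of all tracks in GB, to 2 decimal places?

1.19 GB

Track A: 16,000 × 456 × 1 × 8 = 58,368,000 bytes.
Track B: 31,250 × 456 × 4 × 8 = 456,000,000 bytes.
Track C: 40,000 × 456 × 2 × 1 = 36,480,000 bytes.
Track D: 22,050 × 456 × 4 × 4 = 160,876,800 bytes.
Track E: 352,800 × 456 × 3 × 1 = 482,630,400 bytes.
Total = 1,194,355,200 bytes = 1.19 GB.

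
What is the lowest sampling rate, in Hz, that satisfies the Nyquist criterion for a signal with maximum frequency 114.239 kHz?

228,478 Hz

Minimum sample rate = 2 × 114,239 Hz = 228,478 Hz.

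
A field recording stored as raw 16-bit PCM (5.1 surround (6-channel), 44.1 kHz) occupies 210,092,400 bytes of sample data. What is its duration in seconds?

Byte rate = 44,100 × 2 × 6 = 529,200 bytes/s.
Duration = 210,092,400 / 529,200 = 397 s.

397 seconds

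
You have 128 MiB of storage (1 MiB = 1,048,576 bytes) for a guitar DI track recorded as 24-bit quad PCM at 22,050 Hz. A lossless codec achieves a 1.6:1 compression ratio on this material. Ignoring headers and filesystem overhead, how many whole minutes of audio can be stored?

13 minutes

Uncompressed byte rate = 22,050 × 3 × 4 = 264,600 bytes/s.
After 1.6:1 compression, effective rate ≈ 165375 bytes/s.
Capacity = 128 × 1,048,576 = 134,217,728 bytes.
134,217,728 / effective rate ≈ 811.6 s → 13 minutes.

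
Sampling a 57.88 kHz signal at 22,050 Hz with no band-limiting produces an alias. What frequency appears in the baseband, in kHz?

Nyquist = 22,050/2 = 11,025 Hz; 57,880 Hz exceeds it.
Alias = |57,880 − 3×22,050| = |57,880 − 66,150| = 8,270 Hz = 8.27 kHz.

8.27 kHz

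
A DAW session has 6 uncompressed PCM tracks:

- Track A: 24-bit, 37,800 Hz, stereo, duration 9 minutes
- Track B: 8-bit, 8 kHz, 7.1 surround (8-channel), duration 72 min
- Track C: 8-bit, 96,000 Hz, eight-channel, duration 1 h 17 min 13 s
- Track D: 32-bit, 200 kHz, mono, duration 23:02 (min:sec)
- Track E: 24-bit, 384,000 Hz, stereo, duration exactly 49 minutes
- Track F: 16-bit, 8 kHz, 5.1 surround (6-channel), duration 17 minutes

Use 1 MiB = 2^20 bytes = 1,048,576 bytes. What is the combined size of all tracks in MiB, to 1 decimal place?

Track A: 9 minutes = 540 s; 37,800 × 540 × 3 × 2 = 122,472,000 bytes.
Track B: 72 min = 4,320 s; 8,000 × 4,320 × 1 × 8 = 276,480,000 bytes.
Track C: 1 h 17 min 13 s = 4,633 s; 96,000 × 4,633 × 1 × 8 = 3,558,144,000 bytes.
Track D: 23:02 (min:sec) = 1,382 s; 200,000 × 1,382 × 4 × 1 = 1,105,600,000 bytes.
Track E: exactly 49 minutes = 2,940 s; 384,000 × 2,940 × 3 × 2 = 6,773,760,000 bytes.
Track F: 17 minutes = 1,020 s; 8,000 × 1,020 × 2 × 6 = 97,920,000 bytes.
Total = 11,934,376,000 bytes = 11381.5 MiB.

11381.5 MiB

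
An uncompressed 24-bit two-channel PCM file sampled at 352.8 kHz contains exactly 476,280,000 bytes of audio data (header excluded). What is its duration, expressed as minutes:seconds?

3:45

Byte rate = 352,800 × 3 × 2 = 2,116,800 bytes/s.
Duration = 476,280,000 / 2,116,800 = 225 s.
225 s = 3:45.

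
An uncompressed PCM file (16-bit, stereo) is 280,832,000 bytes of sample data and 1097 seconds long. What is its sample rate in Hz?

64,000 Hz

Bytes = sample_rate × seconds × bytes_per_sample × channels.
sample_rate = 280,832,000 / (1,097 × 2 × 2) = 280,832,000 / 4,388 = 64,000 Hz.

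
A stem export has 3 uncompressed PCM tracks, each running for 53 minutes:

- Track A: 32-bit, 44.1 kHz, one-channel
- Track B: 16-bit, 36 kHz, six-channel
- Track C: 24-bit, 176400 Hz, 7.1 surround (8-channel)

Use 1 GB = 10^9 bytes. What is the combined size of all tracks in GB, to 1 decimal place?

15.4 GB

53 minutes = 3,180 s.
Track A: 44,100 × 3,180 × 4 × 1 = 560,952,000 bytes.
Track B: 36,000 × 3,180 × 2 × 6 = 1,373,760,000 bytes.
Track C: 176,400 × 3,180 × 3 × 8 = 13,462,848,000 bytes.
Total = 15,397,560,000 bytes = 15.4 GB.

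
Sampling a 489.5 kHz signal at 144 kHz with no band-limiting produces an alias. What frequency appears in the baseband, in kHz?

57.5 kHz

Nyquist = 144,000/2 = 72,000 Hz; 489,500 Hz exceeds it.
Alias = |489,500 − 3×144,000| = |489,500 − 432,000| = 57,500 Hz = 57.5 kHz.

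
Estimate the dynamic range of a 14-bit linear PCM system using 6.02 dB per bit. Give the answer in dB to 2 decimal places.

14 × 6.02 = 84.28 dB.

84.28 dB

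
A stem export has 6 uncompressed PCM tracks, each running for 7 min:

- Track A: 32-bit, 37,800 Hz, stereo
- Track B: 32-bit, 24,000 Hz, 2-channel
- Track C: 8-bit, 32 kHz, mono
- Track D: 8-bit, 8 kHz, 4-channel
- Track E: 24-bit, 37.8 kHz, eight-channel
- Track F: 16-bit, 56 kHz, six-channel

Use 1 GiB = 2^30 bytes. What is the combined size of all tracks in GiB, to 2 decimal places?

7 min = 420 s.
Track A: 37,800 × 420 × 4 × 2 = 127,008,000 bytes.
Track B: 24,000 × 420 × 4 × 2 = 80,640,000 bytes.
Track C: 32,000 × 420 × 1 × 1 = 13,440,000 bytes.
Track D: 8,000 × 420 × 1 × 4 = 13,440,000 bytes.
Track E: 37,800 × 420 × 3 × 8 = 381,024,000 bytes.
Track F: 56,000 × 420 × 2 × 6 = 282,240,000 bytes.
Total = 897,792,000 bytes = 0.84 GiB.

0.84 GiB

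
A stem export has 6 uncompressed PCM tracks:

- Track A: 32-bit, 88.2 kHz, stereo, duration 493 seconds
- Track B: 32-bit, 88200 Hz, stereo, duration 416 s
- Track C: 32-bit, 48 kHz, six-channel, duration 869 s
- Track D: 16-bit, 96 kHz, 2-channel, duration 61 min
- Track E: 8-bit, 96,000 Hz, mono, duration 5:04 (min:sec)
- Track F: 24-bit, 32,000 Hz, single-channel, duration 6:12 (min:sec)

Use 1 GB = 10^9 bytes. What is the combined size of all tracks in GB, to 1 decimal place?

Track A: 88,200 × 493 × 4 × 2 = 347,860,800 bytes.
Track B: 88,200 × 416 × 4 × 2 = 293,529,600 bytes.
Track C: 48,000 × 869 × 4 × 6 = 1,001,088,000 bytes.
Track D: 61 min = 3,660 s; 96,000 × 3,660 × 2 × 2 = 1,405,440,000 bytes.
Track E: 5:04 (min:sec) = 304 s; 96,000 × 304 × 1 × 1 = 29,184,000 bytes.
Track F: 6:12 (min:sec) = 372 s; 32,000 × 372 × 3 × 1 = 35,712,000 bytes.
Total = 3,112,814,400 bytes = 3.1 GB.

3.1 GB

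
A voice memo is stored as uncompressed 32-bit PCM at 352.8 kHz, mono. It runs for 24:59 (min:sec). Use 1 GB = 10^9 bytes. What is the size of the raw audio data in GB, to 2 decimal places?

Duration = 24:59 (min:sec) = 1,499 s.
Bytes = 352,800 samples/s × 1,499 s × 4 bytes/sample × 1 ch = 2,115,388,800 bytes.
2,115,388,800 / 1,000,000,000 = 2.12 GB.

2.12 GB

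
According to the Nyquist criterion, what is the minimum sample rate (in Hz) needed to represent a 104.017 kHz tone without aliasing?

208,034 Hz

Minimum sample rate = 2 × 104,017 Hz = 208,034 Hz.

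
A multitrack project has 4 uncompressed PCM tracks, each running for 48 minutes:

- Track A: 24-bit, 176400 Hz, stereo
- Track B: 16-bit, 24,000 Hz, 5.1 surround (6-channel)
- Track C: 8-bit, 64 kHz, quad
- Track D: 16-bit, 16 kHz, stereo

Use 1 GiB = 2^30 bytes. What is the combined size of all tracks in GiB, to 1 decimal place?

48 minutes = 2,880 s.
Track A: 176,400 × 2,880 × 3 × 2 = 3,048,192,000 bytes.
Track B: 24,000 × 2,880 × 2 × 6 = 829,440,000 bytes.
Track C: 64,000 × 2,880 × 1 × 4 = 737,280,000 bytes.
Track D: 16,000 × 2,880 × 2 × 2 = 184,320,000 bytes.
Total = 4,799,232,000 bytes = 4.5 GiB.

4.5 GiB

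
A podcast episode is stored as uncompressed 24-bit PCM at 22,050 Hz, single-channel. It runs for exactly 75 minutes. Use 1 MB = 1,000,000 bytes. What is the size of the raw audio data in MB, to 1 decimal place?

297.7 MB

Duration = exactly 75 minutes = 4,500 s.
Bytes = 22,050 samples/s × 4,500 s × 3 bytes/sample × 1 ch = 297,675,000 bytes.
297,675,000 / 1,000,000 = 297.7 MB.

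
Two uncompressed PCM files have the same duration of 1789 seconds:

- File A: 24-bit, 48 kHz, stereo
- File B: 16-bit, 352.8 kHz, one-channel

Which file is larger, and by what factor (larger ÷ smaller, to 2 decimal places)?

File B, by a factor of 2.45

File A: 48,000 × 3 × 2 = 288,000 bytes/s.
File B: 352,800 × 2 × 1 = 705,600 bytes/s.
File B is larger; ratio = 1,262,318,400 / 515,232,000 = 2.45.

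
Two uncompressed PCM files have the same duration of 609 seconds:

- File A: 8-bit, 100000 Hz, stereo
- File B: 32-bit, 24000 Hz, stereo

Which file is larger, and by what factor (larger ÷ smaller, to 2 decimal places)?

File A: 100,000 × 1 × 2 = 200,000 bytes/s.
File B: 24,000 × 4 × 2 = 192,000 bytes/s.
File A is larger; ratio = 121,800,000 / 116,928,000 = 1.04.

File A, by a factor of 1.04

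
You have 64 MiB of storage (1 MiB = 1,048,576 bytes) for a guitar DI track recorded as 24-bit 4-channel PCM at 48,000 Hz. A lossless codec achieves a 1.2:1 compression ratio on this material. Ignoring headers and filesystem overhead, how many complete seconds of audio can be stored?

Uncompressed byte rate = 48,000 × 3 × 4 = 576,000 bytes/s.
After 1.2:1 compression, effective rate ≈ 480000 bytes/s.
Capacity = 64 × 1,048,576 = 67,108,864 bytes.
67,108,864 / effective rate ≈ 139.81 s → 139 seconds.

139 seconds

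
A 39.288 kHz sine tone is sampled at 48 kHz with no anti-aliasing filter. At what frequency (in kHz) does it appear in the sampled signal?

8.712 kHz

Nyquist = 48,000/2 = 24,000 Hz; 39,288 Hz exceeds it.
Alias = |39,288 − 1×48,000| = |39,288 − 48,000| = 8,712 Hz = 8.712 kHz.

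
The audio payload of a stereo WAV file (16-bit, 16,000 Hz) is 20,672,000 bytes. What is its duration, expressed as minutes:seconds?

5:23

Byte rate = 16,000 × 2 × 2 = 64,000 bytes/s.
Duration = 20,672,000 / 64,000 = 323 s.
323 s = 5:23.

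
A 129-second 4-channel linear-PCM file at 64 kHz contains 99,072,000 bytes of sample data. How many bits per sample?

24 bits

Bytes per sample = 99,072,000 / (64,000 × 129 × 4) = 99,072,000 / 33,024,000 = 3.
Bit depth = 3 × 8 = 24 bits.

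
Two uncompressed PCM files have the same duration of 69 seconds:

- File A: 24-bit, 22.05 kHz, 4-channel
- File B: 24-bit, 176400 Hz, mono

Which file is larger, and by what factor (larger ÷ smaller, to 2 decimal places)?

File A: 22,050 × 3 × 4 = 264,600 bytes/s.
File B: 176,400 × 3 × 1 = 529,200 bytes/s.
File B is larger; ratio = 36,514,800 / 18,257,400 = 2.00.

File B, by a factor of 2.00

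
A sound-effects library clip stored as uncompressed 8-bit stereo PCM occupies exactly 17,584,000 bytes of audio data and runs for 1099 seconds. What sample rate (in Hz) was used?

8,000 Hz

Bytes = sample_rate × seconds × bytes_per_sample × channels.
sample_rate = 17,584,000 / (1,099 × 1 × 2) = 17,584,000 / 2,198 = 8,000 Hz.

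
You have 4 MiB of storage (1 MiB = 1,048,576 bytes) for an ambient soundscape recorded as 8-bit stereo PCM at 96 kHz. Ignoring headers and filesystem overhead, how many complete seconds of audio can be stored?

Uncompressed byte rate = 96,000 × 1 × 2 = 192,000 bytes/s.
Capacity = 4 × 1,048,576 = 4,194,304 bytes.
4,194,304 / 192,000 ≈ 21.85 s → 21 seconds.

21 seconds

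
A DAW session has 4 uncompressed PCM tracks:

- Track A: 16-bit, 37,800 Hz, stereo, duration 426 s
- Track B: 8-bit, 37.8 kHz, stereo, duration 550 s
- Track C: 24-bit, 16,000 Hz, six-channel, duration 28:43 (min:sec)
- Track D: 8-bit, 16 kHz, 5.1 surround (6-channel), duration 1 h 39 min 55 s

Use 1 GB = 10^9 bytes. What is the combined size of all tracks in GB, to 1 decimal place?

1.2 GB

Track A: 37,800 × 426 × 2 × 2 = 64,411,200 bytes.
Track B: 37,800 × 550 × 1 × 2 = 41,580,000 bytes.
Track C: 28:43 (min:sec) = 1,723 s; 16,000 × 1,723 × 3 × 6 = 496,224,000 bytes.
Track D: 1 h 39 min 55 s = 5,995 s; 16,000 × 5,995 × 1 × 6 = 575,520,000 bytes.
Total = 1,177,735,200 bytes = 1.2 GB.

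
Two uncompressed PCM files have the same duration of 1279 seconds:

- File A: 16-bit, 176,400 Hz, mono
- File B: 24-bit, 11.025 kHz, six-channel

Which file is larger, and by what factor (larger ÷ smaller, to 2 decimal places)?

File A, by a factor of 1.78

File A: 176,400 × 2 × 1 = 352,800 bytes/s.
File B: 11,025 × 3 × 6 = 198,450 bytes/s.
File A is larger; ratio = 451,231,200 / 253,817,550 = 1.78.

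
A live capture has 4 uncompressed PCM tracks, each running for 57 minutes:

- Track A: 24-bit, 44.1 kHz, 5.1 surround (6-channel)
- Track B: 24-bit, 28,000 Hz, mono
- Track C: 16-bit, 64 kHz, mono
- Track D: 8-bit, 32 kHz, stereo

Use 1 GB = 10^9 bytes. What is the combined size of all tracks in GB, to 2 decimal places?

57 minutes = 3,420 s.
Track A: 44,100 × 3,420 × 3 × 6 = 2,714,796,000 bytes.
Track B: 28,000 × 3,420 × 3 × 1 = 287,280,000 bytes.
Track C: 64,000 × 3,420 × 2 × 1 = 437,760,000 bytes.
Track D: 32,000 × 3,420 × 1 × 2 = 218,880,000 bytes.
Total = 3,658,716,000 bytes = 3.66 GB.

3.66 GB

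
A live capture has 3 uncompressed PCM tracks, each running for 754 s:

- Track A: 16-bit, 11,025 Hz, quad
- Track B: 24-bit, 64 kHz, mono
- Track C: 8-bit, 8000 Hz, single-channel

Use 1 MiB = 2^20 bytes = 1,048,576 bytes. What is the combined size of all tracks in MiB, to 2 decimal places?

207.24 MiB

Track A: 11,025 × 754 × 2 × 4 = 66,502,800 bytes.
Track B: 64,000 × 754 × 3 × 1 = 144,768,000 bytes.
Track C: 8,000 × 754 × 1 × 1 = 6,032,000 bytes.
Total = 217,302,800 bytes = 207.24 MiB.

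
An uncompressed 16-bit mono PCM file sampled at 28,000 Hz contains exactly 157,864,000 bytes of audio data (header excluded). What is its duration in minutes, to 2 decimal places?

46.98 minutes

Byte rate = 28,000 × 2 × 1 = 56,000 bytes/s.
Duration = 157,864,000 / 56,000 = 2,819 s.
2,819 s / 60 = 46.98 minutes.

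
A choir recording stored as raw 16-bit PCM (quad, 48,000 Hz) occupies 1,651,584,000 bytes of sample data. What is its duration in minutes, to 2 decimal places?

71.68 minutes

Byte rate = 48,000 × 2 × 4 = 384,000 bytes/s.
Duration = 1,651,584,000 / 384,000 = 4,301 s.
4,301 s / 60 = 71.68 minutes.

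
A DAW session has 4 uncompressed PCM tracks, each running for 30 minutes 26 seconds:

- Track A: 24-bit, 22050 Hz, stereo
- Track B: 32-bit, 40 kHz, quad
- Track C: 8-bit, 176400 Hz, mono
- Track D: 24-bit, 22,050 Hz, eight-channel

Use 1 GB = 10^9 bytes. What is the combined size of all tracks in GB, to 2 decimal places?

30 minutes 26 seconds = 1,826 s.
Track A: 22,050 × 1,826 × 3 × 2 = 241,579,800 bytes.
Track B: 40,000 × 1,826 × 4 × 4 = 1,168,640,000 bytes.
Track C: 176,400 × 1,826 × 1 × 1 = 322,106,400 bytes.
Track D: 22,050 × 1,826 × 3 × 8 = 966,319,200 bytes.
Total = 2,698,645,400 bytes = 2.70 GB.

2.70 GB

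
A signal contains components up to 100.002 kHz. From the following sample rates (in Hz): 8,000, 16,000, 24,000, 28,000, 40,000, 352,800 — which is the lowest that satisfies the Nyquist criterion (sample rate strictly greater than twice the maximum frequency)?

352,800 Hz

Need sample rate > 2 × 100,002 = 200,004 Hz.
Lowest listed rate above 200,004 Hz is 352,800 Hz.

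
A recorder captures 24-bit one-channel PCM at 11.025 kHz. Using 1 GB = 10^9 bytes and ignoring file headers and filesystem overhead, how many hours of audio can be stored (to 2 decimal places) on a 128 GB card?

Uncompressed byte rate = 11,025 × 3 × 1 = 33,075 bytes/s.
Capacity = 128 × 1,000,000,000 = 128,000,000,000 bytes.
128,000,000,000 / 33,075 ≈ 3869992.44 s → 1075.00 hours.

1075.00 hours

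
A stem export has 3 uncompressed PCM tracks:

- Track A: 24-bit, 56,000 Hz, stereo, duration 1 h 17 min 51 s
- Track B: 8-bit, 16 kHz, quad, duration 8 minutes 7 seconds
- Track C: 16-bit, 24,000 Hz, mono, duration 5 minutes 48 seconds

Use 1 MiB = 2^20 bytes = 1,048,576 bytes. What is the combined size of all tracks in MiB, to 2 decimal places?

Track A: 1 h 17 min 51 s = 4,671 s; 56,000 × 4,671 × 3 × 2 = 1,569,456,000 bytes.
Track B: 8 minutes 7 seconds = 487 s; 16,000 × 487 × 1 × 4 = 31,168,000 bytes.
Track C: 5 minutes 48 seconds = 348 s; 24,000 × 348 × 2 × 1 = 16,704,000 bytes.
Total = 1,617,328,000 bytes = 1542.40 MiB.

1542.40 MiB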